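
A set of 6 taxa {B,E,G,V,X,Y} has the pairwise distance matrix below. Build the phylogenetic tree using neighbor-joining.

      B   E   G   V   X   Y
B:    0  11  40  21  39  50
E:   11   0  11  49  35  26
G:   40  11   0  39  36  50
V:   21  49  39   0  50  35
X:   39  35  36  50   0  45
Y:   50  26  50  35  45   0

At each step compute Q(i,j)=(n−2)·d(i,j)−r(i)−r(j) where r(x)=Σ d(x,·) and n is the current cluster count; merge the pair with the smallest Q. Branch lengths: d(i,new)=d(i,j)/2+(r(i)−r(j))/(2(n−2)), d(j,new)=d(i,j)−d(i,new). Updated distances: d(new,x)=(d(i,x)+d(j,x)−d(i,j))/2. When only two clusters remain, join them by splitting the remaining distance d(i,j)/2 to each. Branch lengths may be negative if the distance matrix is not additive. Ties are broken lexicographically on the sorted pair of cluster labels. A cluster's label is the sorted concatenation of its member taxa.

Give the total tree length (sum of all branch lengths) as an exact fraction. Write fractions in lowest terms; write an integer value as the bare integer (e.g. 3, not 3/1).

1529/16

1. join B+V (d=21, Q=-271) ⇒ BV; edges |B|=51/8, |V|=117/8
  updated: d(BV,E)=39/2, d(BV,G)=29, d(BV,X)=34, d(BV,Y)=32
2. join E+G (d=11, Q=-369/2) ⇒ EG; edges |E|=-1/4, |G|=45/4
  updated: d(BV,EG)=75/4, d(EG,X)=30, d(EG,Y)=65/2
3. join BV+Y (d=32, Q=-521/4) ⇒ BVY; edges |BV|=157/16, |Y|=355/16
  updated: d(BVY,EG)=77/8, d(BVY,X)=47/2
4. join BVY+EG (d=77/8, Q=-505/8) ⇒ BEGVY; edges |BVY|=25/16, |EG|=129/16
  updated: d(BEGVY,X)=351/16
5. join BEGVY+X (d=351/16) ⇒ BEGVXY; edges |BEGVY|=351/32, |X|=351/32
final tree: ((((B:51/8,V:117/8):157/16,Y:355/16):25/16,(E:-1/4,G:45/4):129/16):351/32,X:351/32)
total length: 1529/16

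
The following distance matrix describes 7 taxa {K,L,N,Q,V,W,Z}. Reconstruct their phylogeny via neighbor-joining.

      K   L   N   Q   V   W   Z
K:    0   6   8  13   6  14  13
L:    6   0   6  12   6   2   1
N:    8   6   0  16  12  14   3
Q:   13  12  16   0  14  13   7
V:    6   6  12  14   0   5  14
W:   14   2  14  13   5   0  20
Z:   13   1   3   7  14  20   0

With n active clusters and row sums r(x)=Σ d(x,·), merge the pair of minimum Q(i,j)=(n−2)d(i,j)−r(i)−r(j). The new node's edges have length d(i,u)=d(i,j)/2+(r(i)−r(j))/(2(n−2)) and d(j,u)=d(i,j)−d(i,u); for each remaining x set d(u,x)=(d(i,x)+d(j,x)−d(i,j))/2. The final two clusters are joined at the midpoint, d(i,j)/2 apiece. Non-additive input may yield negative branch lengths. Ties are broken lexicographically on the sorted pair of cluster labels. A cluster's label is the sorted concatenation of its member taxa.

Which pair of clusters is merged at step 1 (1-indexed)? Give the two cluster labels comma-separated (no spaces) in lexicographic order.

N,Z

1. join N+Z (d=3, Q=-102) ⇒ NZ; edges |N|=8/5, |Z|=7/5
  updated: d(K,NZ)=9, d(L,NZ)=2, d(NZ,Q)=10, d(NZ,V)=23/2, d(NZ,W)=31/2
2. join V+W (d=5, Q=-72) ⇒ VW; edges |V|=13/8, |W|=27/8
  updated: d(K,VW)=15/2, d(L,VW)=3/2, d(NZ,VW)=11, d(Q,VW)=11
3. join L+VW (d=3/2, Q=-48) ⇒ LVW; edges |L|=-5/6, |VW|=7/3
  updated: d(K,LVW)=6, d(LVW,NZ)=23/4, d(LVW,Q)=43/4
4. join K+LVW (d=6, Q=-77/2) ⇒ KLVW; edges |K|=35/8, |LVW|=13/8
  updated: d(KLVW,NZ)=35/8, d(KLVW,Q)=71/8
5. join KLVW+NZ (d=35/8, Q=-93/4) ⇒ KLNVWZ; edges |KLVW|=13/8, |NZ|=11/4
  updated: d(KLNVWZ,Q)=29/4
6. join KLNVWZ+Q (d=29/4) ⇒ KLNQVWZ; edges |KLNVWZ|=29/8, |Q|=29/8
final tree: (((K:35/8,(L:-5/6,(V:13/8,W:27/8):7/3):13/8):13/8,(N:8/5,Z:7/5):11/4):29/8,Q:29/8)
total length: 217/8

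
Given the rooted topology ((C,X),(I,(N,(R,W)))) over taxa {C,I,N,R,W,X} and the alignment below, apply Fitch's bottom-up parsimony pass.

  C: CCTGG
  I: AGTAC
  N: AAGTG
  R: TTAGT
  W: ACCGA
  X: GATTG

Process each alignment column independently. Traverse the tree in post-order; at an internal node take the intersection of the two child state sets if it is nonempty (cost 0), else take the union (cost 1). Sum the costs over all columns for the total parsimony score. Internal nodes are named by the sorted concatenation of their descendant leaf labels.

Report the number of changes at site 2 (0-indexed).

3

CX@0: {C} ∪ {G} = {C,G} (union, +1)
RW@0: {T} ∪ {A} = {A,T} (union, +1)
NRW@0: {A} ∩ {A,T} = {A} (intersection, +0)
INRW@0: {A} ∩ {A} = {A} (intersection, +0)
CINRWX@0: {C,G} ∪ {A} = {A,C,G} (union, +1)
CX@1: {C} ∪ {A} = {A,C} (union, +1)
RW@1: {T} ∪ {C} = {C,T} (union, +1)
NRW@1: {A} ∪ {C,T} = {A,C,T} (union, +1)
INRW@1: {G} ∪ {A,C,T} = {A,C,G,T} (union, +1)
CINRWX@1: {A,C} ∩ {A,C,G,T} = {A,C} (intersection, +0)
CX@2: {T} ∩ {T} = {T} (intersection, +0)
RW@2: {A} ∪ {C} = {A,C} (union, +1)
NRW@2: {G} ∪ {A,C} = {A,C,G} (union, +1)
INRW@2: {T} ∪ {A,C,G} = {A,C,G,T} (union, +1)
CINRWX@2: {T} ∩ {A,C,G,T} = {T} (intersection, +0)
CX@3: {G} ∪ {T} = {G,T} (union, +1)
RW@3: {G} ∩ {G} = {G} (intersection, +0)
NRW@3: {T} ∪ {G} = {G,T} (union, +1)
INRW@3: {A} ∪ {G,T} = {A,G,T} (union, +1)
CINRWX@3: {G,T} ∩ {A,G,T} = {G,T} (intersection, +0)
CX@4: {G} ∩ {G} = {G} (intersection, +0)
RW@4: {T} ∪ {A} = {A,T} (union, +1)
NRW@4: {G} ∪ {A,T} = {A,G,T} (union, +1)
INRW@4: {C} ∪ {A,G,T} = {A,C,G,T} (union, +1)
CINRWX@4: {G} ∩ {A,C,G,T} = {G} (intersection, +0)
per-site changes: [3, 4, 3, 3, 3]; total = 16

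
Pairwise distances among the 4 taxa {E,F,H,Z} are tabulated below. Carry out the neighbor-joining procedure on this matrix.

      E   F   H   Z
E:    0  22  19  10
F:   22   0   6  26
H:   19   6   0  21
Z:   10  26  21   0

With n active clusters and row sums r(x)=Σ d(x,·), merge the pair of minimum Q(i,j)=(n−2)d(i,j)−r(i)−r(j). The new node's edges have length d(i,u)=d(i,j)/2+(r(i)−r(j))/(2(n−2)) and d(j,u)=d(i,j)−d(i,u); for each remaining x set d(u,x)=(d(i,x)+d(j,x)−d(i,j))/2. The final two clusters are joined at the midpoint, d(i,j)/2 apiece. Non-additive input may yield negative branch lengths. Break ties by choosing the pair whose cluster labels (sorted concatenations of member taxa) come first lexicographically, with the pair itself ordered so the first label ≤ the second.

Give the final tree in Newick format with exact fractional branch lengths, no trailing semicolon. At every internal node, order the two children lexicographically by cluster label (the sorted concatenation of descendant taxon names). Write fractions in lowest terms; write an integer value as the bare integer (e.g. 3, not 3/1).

iteration 1: select E,Z (d=10, Q=-88); attach at lengths (7/2, 13/2); label the merged cluster EZ
  updated: d(EZ,F)=19, d(EZ,H)=15
iteration 2: select EZ,F (d=19, Q=-40); attach at lengths (14, 5); label the merged cluster EFZ
  updated: d(EFZ,H)=1
iteration 3: select EFZ,H (d=1); attach at lengths (1/2, 1/2); label the merged cluster EFHZ
final tree: (((E:7/2,Z:13/2):14,F:5):1/2,H:1/2)
total length: 30

(((E:7/2,Z:13/2):14,F:5):1/2,H:1/2)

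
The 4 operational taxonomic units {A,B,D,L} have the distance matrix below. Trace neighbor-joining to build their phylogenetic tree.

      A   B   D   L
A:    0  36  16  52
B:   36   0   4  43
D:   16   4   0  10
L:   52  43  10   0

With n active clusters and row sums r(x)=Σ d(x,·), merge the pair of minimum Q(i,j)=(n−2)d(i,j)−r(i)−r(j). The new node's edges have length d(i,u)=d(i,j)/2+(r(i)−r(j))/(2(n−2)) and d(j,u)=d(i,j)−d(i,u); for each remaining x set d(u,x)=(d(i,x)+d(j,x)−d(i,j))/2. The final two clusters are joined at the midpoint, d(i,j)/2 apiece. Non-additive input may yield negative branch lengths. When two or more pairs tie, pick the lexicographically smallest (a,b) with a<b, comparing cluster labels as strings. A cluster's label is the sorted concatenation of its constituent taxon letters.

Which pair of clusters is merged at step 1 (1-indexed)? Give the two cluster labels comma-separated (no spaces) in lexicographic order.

iteration 1: select A,B (d=36, Q=-115); attach at lengths (93/4, 51/4); label the merged cluster AB
  updated: d(AB,D)=-8, d(AB,L)=59/2
iteration 2: select AB,D (d=-8, Q=-63/2); attach at lengths (23/4, -55/4); label the merged cluster ABD
  updated: d(ABD,L)=95/4
iteration 3: select ABD,L (d=95/4); attach at lengths (95/8, 95/8); label the merged cluster ABDL
final tree: (((A:93/4,B:51/4):23/4,D:-55/4):95/8,L:95/8)
total length: 207/4

A,B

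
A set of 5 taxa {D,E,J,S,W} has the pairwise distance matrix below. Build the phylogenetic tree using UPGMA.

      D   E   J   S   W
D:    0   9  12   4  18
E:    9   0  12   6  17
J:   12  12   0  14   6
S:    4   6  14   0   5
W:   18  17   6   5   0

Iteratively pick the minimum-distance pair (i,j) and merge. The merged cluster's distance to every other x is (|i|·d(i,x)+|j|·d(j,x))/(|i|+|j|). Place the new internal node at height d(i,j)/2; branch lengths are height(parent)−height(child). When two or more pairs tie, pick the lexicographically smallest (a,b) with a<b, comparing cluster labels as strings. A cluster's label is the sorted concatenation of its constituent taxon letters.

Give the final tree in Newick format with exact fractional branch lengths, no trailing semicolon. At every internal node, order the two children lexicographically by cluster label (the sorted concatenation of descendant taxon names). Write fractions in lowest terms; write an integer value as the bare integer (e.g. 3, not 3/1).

(((D:2,S:2):7/4,E:15/4):11/4,(J:3,W:3):7/2)

iteration 1: select D,S (d=4); attach at lengths (2, 2); label the merged cluster DS
  updated: d(DS,E)=15/2, d(DS,J)=13, d(DS,W)=23/2
iteration 2: select J,W (d=6); attach at lengths (3, 3); label the merged cluster JW
  updated: d(DS,JW)=49/4, d(E,JW)=29/2
iteration 3: select DS,E (d=15/2); attach at lengths (7/4, 15/4); label the merged cluster DES
  updated: d(DES,JW)=13
iteration 4: select DES,JW (d=13); attach at lengths (11/4, 7/2); label the merged cluster DEJSW
final tree: (((D:2,S:2):7/4,E:15/4):11/4,(J:3,W:3):7/2)
total length: 87/4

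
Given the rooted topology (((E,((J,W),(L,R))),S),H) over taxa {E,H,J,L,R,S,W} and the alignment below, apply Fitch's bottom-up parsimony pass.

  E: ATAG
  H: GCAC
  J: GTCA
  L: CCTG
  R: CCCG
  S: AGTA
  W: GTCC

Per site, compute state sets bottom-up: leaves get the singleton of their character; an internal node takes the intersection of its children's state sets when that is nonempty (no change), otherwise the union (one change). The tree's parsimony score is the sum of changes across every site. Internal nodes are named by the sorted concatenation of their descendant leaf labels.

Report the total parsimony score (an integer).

[col 0] JW: children J:{G}, W:{G} ∩→ {G}; cost 0
[col 0] LR: children L:{C}, R:{C} ∩→ {C}; cost 0
[col 0] JLRW: children JW:{G}, LR:{C} ∪→ {C,G}; cost 1
[col 0] EJLRW: children E:{A}, JLRW:{C,G} ∪→ {A,C,G}; cost 1
[col 0] EJLRSW: children EJLRW:{A,C,G}, S:{A} ∩→ {A}; cost 0
[col 0] EHJLRSW: children EJLRSW:{A}, H:{G} ∪→ {A,G}; cost 1
[col 1] JW: children J:{T}, W:{T} ∩→ {T}; cost 0
[col 1] LR: children L:{C}, R:{C} ∩→ {C}; cost 0
[col 1] JLRW: children JW:{T}, LR:{C} ∪→ {C,T}; cost 1
[col 1] EJLRW: children E:{T}, JLRW:{C,T} ∩→ {T}; cost 0
[col 1] EJLRSW: children EJLRW:{T}, S:{G} ∪→ {G,T}; cost 1
[col 1] EHJLRSW: children EJLRSW:{G,T}, H:{C} ∪→ {C,G,T}; cost 1
[col 2] JW: children J:{C}, W:{C} ∩→ {C}; cost 0
[col 2] LR: children L:{T}, R:{C} ∪→ {C,T}; cost 1
[col 2] JLRW: children JW:{C}, LR:{C,T} ∩→ {C}; cost 0
[col 2] EJLRW: children E:{A}, JLRW:{C} ∪→ {A,C}; cost 1
[col 2] EJLRSW: children EJLRW:{A,C}, S:{T} ∪→ {A,C,T}; cost 1
[col 2] EHJLRSW: children EJLRSW:{A,C,T}, H:{A} ∩→ {A}; cost 0
[col 3] JW: children J:{A}, W:{C} ∪→ {A,C}; cost 1
[col 3] LR: children L:{G}, R:{G} ∩→ {G}; cost 0
[col 3] JLRW: children JW:{A,C}, LR:{G} ∪→ {A,C,G}; cost 1
[col 3] EJLRW: children E:{G}, JLRW:{A,C,G} ∩→ {G}; cost 0
[col 3] EJLRSW: children EJLRW:{G}, S:{A} ∪→ {A,G}; cost 1
[col 3] EHJLRSW: children EJLRSW:{A,G}, H:{C} ∪→ {A,C,G}; cost 1
per-site changes: [3, 3, 3, 4]; total = 13

13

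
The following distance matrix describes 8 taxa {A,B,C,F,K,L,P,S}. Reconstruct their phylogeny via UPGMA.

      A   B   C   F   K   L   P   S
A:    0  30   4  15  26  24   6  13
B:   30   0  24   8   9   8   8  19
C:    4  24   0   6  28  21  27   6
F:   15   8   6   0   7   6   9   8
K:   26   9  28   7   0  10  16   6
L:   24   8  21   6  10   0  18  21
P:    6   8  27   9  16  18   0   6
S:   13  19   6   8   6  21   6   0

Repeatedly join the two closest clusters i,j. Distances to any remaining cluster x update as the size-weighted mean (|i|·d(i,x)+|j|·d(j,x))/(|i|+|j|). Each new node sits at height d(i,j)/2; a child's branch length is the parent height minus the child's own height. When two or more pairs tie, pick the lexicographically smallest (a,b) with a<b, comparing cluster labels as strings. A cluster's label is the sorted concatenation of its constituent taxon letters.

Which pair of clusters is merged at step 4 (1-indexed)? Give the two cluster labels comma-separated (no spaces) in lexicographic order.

B,FL

step 1: merge (A,C) at d=4; branch lengths A→2, C→2; new cluster AC
  updated: d(AC,B)=27, d(AC,F)=21/2, d(AC,K)=27, d(AC,L)=45/2, d(AC,P)=33/2, d(AC,S)=19/2
step 2: merge (F,L) at d=6; branch lengths F→3, L→3; new cluster FL
  updated: d(AC,FL)=33/2, d(B,FL)=8, d(FL,K)=17/2, d(FL,P)=27/2, d(FL,S)=29/2
step 3: merge (K,S) at d=6; branch lengths K→3, S→3; new cluster KS
  updated: d(AC,KS)=73/4, d(B,KS)=14, d(FL,KS)=23/2, d(KS,P)=11
step 4: merge (B,FL) at d=8; branch lengths B→4, FL→1; new cluster BFL
  updated: d(AC,BFL)=20, d(BFL,KS)=37/3, d(BFL,P)=35/3
step 5: merge (KS,P) at d=11; branch lengths KS→5/2, P→11/2; new cluster KPS
  updated: d(AC,KPS)=53/3, d(BFL,KPS)=109/9
step 6: merge (BFL,KPS) at d=109/9; branch lengths BFL→37/18, KPS→5/9; new cluster BFKLPS
  updated: d(AC,BFKLPS)=113/6
step 7: merge (AC,BFKLPS) at d=113/6; branch lengths AC→89/12, BFKLPS→121/36; new cluster ABCFKLPS
final tree: ((A:2,C:2):89/12,((B:4,(F:3,L:3):1):37/18,((K:3,S:3):5/2,P:11/2):5/9):121/36)
total length: 763/18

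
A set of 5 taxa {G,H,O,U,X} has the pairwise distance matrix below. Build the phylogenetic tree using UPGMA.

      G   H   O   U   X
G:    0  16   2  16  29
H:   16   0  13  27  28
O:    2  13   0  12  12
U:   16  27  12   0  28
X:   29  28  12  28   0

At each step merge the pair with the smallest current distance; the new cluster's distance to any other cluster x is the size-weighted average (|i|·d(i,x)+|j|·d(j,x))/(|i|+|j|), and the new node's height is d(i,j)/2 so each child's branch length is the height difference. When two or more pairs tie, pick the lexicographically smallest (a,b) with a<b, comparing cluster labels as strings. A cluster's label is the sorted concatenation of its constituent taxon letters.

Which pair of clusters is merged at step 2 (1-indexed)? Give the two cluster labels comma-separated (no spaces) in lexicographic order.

1. join G+O (d=2) ⇒ GO; edges |G|=1, |O|=1
  updated: d(GO,H)=29/2, d(GO,U)=14, d(GO,X)=41/2
2. join GO+U (d=14) ⇒ GOU; edges |GO|=6, |U|=7
  updated: d(GOU,H)=56/3, d(GOU,X)=23
3. join GOU+H (d=56/3) ⇒ GHOU; edges |GOU|=7/3, |H|=28/3
  updated: d(GHOU,X)=97/4
4. join GHOU+X (d=97/4) ⇒ GHOUX; edges |GHOU|=67/24, |X|=97/8
final tree: ((((G:1,O:1):6,U:7):7/3,H:28/3):67/24,X:97/8)
total length: 499/12

GO,U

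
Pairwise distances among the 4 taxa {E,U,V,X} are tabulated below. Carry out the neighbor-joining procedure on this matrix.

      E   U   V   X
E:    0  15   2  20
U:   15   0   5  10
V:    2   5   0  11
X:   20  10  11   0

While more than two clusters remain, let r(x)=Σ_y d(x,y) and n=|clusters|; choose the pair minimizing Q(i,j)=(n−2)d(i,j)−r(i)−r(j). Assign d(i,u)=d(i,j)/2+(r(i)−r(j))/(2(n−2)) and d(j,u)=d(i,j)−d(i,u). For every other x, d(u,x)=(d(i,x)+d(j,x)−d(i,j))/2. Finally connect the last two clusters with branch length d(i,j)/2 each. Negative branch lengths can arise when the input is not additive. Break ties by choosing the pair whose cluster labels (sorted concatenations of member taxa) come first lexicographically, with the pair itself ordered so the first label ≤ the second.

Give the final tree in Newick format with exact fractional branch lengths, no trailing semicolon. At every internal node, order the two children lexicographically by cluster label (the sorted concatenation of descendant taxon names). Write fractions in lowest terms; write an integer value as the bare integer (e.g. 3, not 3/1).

(((E:23/4,V:-15/4):27/4,U:9/4):31/8,X:31/8)

step 1: merge (E,V) at d=2, Q=-51; branch lengths E→23/4, V→-15/4; new cluster EV
  updated: d(EV,U)=9, d(EV,X)=29/2
step 2: merge (EV,U) at d=9, Q=-67/2; branch lengths EV→27/4, U→9/4; new cluster EUV
  updated: d(EUV,X)=31/4
step 3: merge (EUV,X) at d=31/4; branch lengths EUV→31/8, X→31/8; new cluster EUVX
final tree: (((E:23/4,V:-15/4):27/4,U:9/4):31/8,X:31/8)
total length: 75/4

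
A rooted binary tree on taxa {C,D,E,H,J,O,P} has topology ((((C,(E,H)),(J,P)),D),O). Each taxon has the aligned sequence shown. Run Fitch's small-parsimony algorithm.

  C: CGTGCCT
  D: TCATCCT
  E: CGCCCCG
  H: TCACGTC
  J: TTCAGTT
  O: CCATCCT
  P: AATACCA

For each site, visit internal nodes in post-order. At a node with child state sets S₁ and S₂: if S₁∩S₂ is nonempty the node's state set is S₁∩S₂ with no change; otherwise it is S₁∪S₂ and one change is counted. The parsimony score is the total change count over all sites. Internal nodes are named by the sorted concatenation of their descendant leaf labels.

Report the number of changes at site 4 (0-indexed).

EH@0: {C} ∪ {T} = {C,T} (union, +1)
CEH@0: {C} ∩ {C,T} = {C} (intersection, +0)
JP@0: {T} ∪ {A} = {A,T} (union, +1)
CEHJP@0: {C} ∪ {A,T} = {A,C,T} (union, +1)
CDEHJP@0: {A,C,T} ∩ {T} = {T} (intersection, +0)
CDEHJOP@0: {T} ∪ {C} = {C,T} (union, +1)
EH@1: {G} ∪ {C} = {C,G} (union, +1)
CEH@1: {G} ∩ {C,G} = {G} (intersection, +0)
JP@1: {T} ∪ {A} = {A,T} (union, +1)
CEHJP@1: {G} ∪ {A,T} = {A,G,T} (union, +1)
CDEHJP@1: {A,G,T} ∪ {C} = {A,C,G,T} (union, +1)
CDEHJOP@1: {A,C,G,T} ∩ {C} = {C} (intersection, +0)
EH@2: {C} ∪ {A} = {A,C} (union, +1)
CEH@2: {T} ∪ {A,C} = {A,C,T} (union, +1)
JP@2: {C} ∪ {T} = {C,T} (union, +1)
CEHJP@2: {A,C,T} ∩ {C,T} = {C,T} (intersection, +0)
CDEHJP@2: {C,T} ∪ {A} = {A,C,T} (union, +1)
CDEHJOP@2: {A,C,T} ∩ {A} = {A} (intersection, +0)
EH@3: {C} ∩ {C} = {C} (intersection, +0)
CEH@3: {G} ∪ {C} = {C,G} (union, +1)
JP@3: {A} ∩ {A} = {A} (intersection, +0)
CEHJP@3: {C,G} ∪ {A} = {A,C,G} (union, +1)
CDEHJP@3: {A,C,G} ∪ {T} = {A,C,G,T} (union, +1)
CDEHJOP@3: {A,C,G,T} ∩ {T} = {T} (intersection, +0)
EH@4: {C} ∪ {G} = {C,G} (union, +1)
CEH@4: {C} ∩ {C,G} = {C} (intersection, +0)
JP@4: {G} ∪ {C} = {C,G} (union, +1)
CEHJP@4: {C} ∩ {C,G} = {C} (intersection, +0)
CDEHJP@4: {C} ∩ {C} = {C} (intersection, +0)
CDEHJOP@4: {C} ∩ {C} = {C} (intersection, +0)
EH@5: {C} ∪ {T} = {C,T} (union, +1)
CEH@5: {C} ∩ {C,T} = {C} (intersection, +0)
JP@5: {T} ∪ {C} = {C,T} (union, +1)
CEHJP@5: {C} ∩ {C,T} = {C} (intersection, +0)
CDEHJP@5: {C} ∩ {C} = {C} (intersection, +0)
CDEHJOP@5: {C} ∩ {C} = {C} (intersection, +0)
EH@6: {G} ∪ {C} = {C,G} (union, +1)
CEH@6: {T} ∪ {C,G} = {C,G,T} (union, +1)
JP@6: {T} ∪ {A} = {A,T} (union, +1)
CEHJP@6: {C,G,T} ∩ {A,T} = {T} (intersection, +0)
CDEHJP@6: {T} ∩ {T} = {T} (intersection, +0)
CDEHJOP@6: {T} ∩ {T} = {T} (intersection, +0)
per-site changes: [4, 4, 4, 3, 2, 2, 3]; total = 22

2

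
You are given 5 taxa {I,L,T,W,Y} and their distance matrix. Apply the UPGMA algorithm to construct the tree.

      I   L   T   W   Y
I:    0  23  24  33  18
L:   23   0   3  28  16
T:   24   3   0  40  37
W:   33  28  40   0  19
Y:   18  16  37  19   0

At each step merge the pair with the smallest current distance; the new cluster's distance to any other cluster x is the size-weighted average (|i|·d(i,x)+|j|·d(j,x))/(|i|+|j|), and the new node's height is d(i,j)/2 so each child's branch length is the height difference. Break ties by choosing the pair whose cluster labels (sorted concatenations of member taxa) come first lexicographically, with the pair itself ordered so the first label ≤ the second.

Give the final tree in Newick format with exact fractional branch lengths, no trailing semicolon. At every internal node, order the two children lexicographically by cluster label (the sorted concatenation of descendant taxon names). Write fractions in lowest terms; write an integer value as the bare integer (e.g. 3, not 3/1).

step 1: merge (L,T) at d=3; branch lengths L→3/2, T→3/2; new cluster LT
  updated: d(I,LT)=47/2, d(LT,W)=34, d(LT,Y)=53/2
step 2: merge (I,Y) at d=18; branch lengths I→9, Y→9; new cluster IY
  updated: d(IY,LT)=25, d(IY,W)=26
step 3: merge (IY,LT) at d=25; branch lengths IY→7/2, LT→11; new cluster ILTY
  updated: d(ILTY,W)=30
step 4: merge (ILTY,W) at d=30; branch lengths ILTY→5/2, W→15; new cluster ILTWY
final tree: (((I:9,Y:9):7/2,(L:3/2,T:3/2):11):5/2,W:15)
total length: 53

(((I:9,Y:9):7/2,(L:3/2,T:3/2):11):5/2,W:15)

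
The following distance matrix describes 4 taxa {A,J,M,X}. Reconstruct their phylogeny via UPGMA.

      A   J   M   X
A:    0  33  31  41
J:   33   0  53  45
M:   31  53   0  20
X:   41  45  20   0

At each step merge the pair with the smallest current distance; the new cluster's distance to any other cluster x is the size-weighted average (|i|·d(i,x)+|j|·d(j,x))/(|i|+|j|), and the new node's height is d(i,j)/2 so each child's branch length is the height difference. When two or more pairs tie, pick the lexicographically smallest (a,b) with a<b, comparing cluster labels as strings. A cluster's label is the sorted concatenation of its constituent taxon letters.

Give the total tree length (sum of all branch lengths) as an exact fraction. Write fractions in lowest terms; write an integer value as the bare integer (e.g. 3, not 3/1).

69

step 1: merge (M,X) at d=20; branch lengths M→10, X→10; new cluster MX
  updated: d(A,MX)=36, d(J,MX)=49
step 2: merge (A,J) at d=33; branch lengths A→33/2, J→33/2; new cluster AJ
  updated: d(AJ,MX)=85/2
step 3: merge (AJ,MX) at d=85/2; branch lengths AJ→19/4, MX→45/4; new cluster AJMX
final tree: ((A:33/2,J:33/2):19/4,(M:10,X:10):45/4)
total length: 69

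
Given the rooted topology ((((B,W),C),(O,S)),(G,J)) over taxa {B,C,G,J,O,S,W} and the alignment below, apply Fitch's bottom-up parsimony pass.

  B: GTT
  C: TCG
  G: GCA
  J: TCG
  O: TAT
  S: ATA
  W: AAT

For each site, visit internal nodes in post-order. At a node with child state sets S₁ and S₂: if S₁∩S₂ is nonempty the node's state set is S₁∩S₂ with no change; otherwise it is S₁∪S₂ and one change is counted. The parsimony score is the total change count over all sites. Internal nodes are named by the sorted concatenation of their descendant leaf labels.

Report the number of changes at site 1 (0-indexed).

4

[col 0] BW: children B:{G}, W:{A} ∪→ {A,G}; cost 1
[col 0] BCW: children BW:{A,G}, C:{T} ∪→ {A,G,T}; cost 1
[col 0] OS: children O:{T}, S:{A} ∪→ {A,T}; cost 1
[col 0] BCOSW: children BCW:{A,G,T}, OS:{A,T} ∩→ {A,T}; cost 0
[col 0] GJ: children G:{G}, J:{T} ∪→ {G,T}; cost 1
[col 0] BCGJOSW: children BCOSW:{A,T}, GJ:{G,T} ∩→ {T}; cost 0
[col 1] BW: children B:{T}, W:{A} ∪→ {A,T}; cost 1
[col 1] BCW: children BW:{A,T}, C:{C} ∪→ {A,C,T}; cost 1
[col 1] OS: children O:{A}, S:{T} ∪→ {A,T}; cost 1
[col 1] BCOSW: children BCW:{A,C,T}, OS:{A,T} ∩→ {A,T}; cost 0
[col 1] GJ: children G:{C}, J:{C} ∩→ {C}; cost 0
[col 1] BCGJOSW: children BCOSW:{A,T}, GJ:{C} ∪→ {A,C,T}; cost 1
[col 2] BW: children B:{T}, W:{T} ∩→ {T}; cost 0
[col 2] BCW: children BW:{T}, C:{G} ∪→ {G,T}; cost 1
[col 2] OS: children O:{T}, S:{A} ∪→ {A,T}; cost 1
[col 2] BCOSW: children BCW:{G,T}, OS:{A,T} ∩→ {T}; cost 0
[col 2] GJ: children G:{A}, J:{G} ∪→ {A,G}; cost 1
[col 2] BCGJOSW: children BCOSW:{T}, GJ:{A,G} ∪→ {A,G,T}; cost 1
per-site changes: [4, 4, 4]; total = 12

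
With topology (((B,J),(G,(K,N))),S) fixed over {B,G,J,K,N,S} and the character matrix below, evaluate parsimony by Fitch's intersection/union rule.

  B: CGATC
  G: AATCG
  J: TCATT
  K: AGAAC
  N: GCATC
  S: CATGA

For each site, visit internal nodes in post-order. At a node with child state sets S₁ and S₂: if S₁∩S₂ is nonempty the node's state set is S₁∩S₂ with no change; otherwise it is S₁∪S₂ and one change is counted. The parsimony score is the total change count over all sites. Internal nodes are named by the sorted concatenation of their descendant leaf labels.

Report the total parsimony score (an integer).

[col 0] BJ: children B:{C}, J:{T} ∪→ {C,T}; cost 1
[col 0] KN: children K:{A}, N:{G} ∪→ {A,G}; cost 1
[col 0] GKN: children G:{A}, KN:{A,G} ∩→ {A}; cost 0
[col 0] BGJKN: children BJ:{C,T}, GKN:{A} ∪→ {A,C,T}; cost 1
[col 0] BGJKNS: children BGJKN:{A,C,T}, S:{C} ∩→ {C}; cost 0
[col 1] BJ: children B:{G}, J:{C} ∪→ {C,G}; cost 1
[col 1] KN: children K:{G}, N:{C} ∪→ {C,G}; cost 1
[col 1] GKN: children G:{A}, KN:{C,G} ∪→ {A,C,G}; cost 1
[col 1] BGJKN: children BJ:{C,G}, GKN:{A,C,G} ∩→ {C,G}; cost 0
[col 1] BGJKNS: children BGJKN:{C,G}, S:{A} ∪→ {A,C,G}; cost 1
[col 2] BJ: children B:{A}, J:{A} ∩→ {A}; cost 0
[col 2] KN: children K:{A}, N:{A} ∩→ {A}; cost 0
[col 2] GKN: children G:{T}, KN:{A} ∪→ {A,T}; cost 1
[col 2] BGJKN: children BJ:{A}, GKN:{A,T} ∩→ {A}; cost 0
[col 2] BGJKNS: children BGJKN:{A}, S:{T} ∪→ {A,T}; cost 1
[col 3] BJ: children B:{T}, J:{T} ∩→ {T}; cost 0
[col 3] KN: children K:{A}, N:{T} ∪→ {A,T}; cost 1
[col 3] GKN: children G:{C}, KN:{A,T} ∪→ {A,C,T}; cost 1
[col 3] BGJKN: children BJ:{T}, GKN:{A,C,T} ∩→ {T}; cost 0
[col 3] BGJKNS: children BGJKN:{T}, S:{G} ∪→ {G,T}; cost 1
[col 4] BJ: children B:{C}, J:{T} ∪→ {C,T}; cost 1
[col 4] KN: children K:{C}, N:{C} ∩→ {C}; cost 0
[col 4] GKN: children G:{G}, KN:{C} ∪→ {C,G}; cost 1
[col 4] BGJKN: children BJ:{C,T}, GKN:{C,G} ∩→ {C}; cost 0
[col 4] BGJKNS: children BGJKN:{C}, S:{A} ∪→ {A,C}; cost 1
per-site changes: [3, 4, 2, 3, 3]; total = 15

15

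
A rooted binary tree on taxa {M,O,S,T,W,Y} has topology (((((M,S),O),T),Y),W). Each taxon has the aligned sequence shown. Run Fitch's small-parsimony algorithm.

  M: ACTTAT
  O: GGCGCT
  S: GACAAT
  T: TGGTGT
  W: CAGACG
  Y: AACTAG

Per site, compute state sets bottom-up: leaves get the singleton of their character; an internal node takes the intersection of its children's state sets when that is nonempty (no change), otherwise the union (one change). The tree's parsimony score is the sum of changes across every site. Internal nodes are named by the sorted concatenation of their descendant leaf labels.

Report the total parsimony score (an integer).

17

MS@0: {A} ∪ {G} = {A,G} (union, +1)
MOS@0: {A,G} ∩ {G} = {G} (intersection, +0)
MOST@0: {G} ∪ {T} = {G,T} (union, +1)
MOSTY@0: {G,T} ∪ {A} = {A,G,T} (union, +1)
MOSTWY@0: {A,G,T} ∪ {C} = {A,C,G,T} (union, +1)
MS@1: {C} ∪ {A} = {A,C} (union, +1)
MOS@1: {A,C} ∪ {G} = {A,C,G} (union, +1)
MOST@1: {A,C,G} ∩ {G} = {G} (intersection, +0)
MOSTY@1: {G} ∪ {A} = {A,G} (union, +1)
MOSTWY@1: {A,G} ∩ {A} = {A} (intersection, +0)
MS@2: {T} ∪ {C} = {C,T} (union, +1)
MOS@2: {C,T} ∩ {C} = {C} (intersection, +0)
MOST@2: {C} ∪ {G} = {C,G} (union, +1)
MOSTY@2: {C,G} ∩ {C} = {C} (intersection, +0)
MOSTWY@2: {C} ∪ {G} = {C,G} (union, +1)
MS@3: {T} ∪ {A} = {A,T} (union, +1)
MOS@3: {A,T} ∪ {G} = {A,G,T} (union, +1)
MOST@3: {A,G,T} ∩ {T} = {T} (intersection, +0)
MOSTY@3: {T} ∩ {T} = {T} (intersection, +0)
MOSTWY@3: {T} ∪ {A} = {A,T} (union, +1)
MS@4: {A} ∩ {A} = {A} (intersection, +0)
MOS@4: {A} ∪ {C} = {A,C} (union, +1)
MOST@4: {A,C} ∪ {G} = {A,C,G} (union, +1)
MOSTY@4: {A,C,G} ∩ {A} = {A} (intersection, +0)
MOSTWY@4: {A} ∪ {C} = {A,C} (union, +1)
MS@5: {T} ∩ {T} = {T} (intersection, +0)
MOS@5: {T} ∩ {T} = {T} (intersection, +0)
MOST@5: {T} ∩ {T} = {T} (intersection, +0)
MOSTY@5: {T} ∪ {G} = {G,T} (union, +1)
MOSTWY@5: {G,T} ∩ {G} = {G} (intersection, +0)
per-site changes: [4, 3, 3, 3, 3, 1]; total = 17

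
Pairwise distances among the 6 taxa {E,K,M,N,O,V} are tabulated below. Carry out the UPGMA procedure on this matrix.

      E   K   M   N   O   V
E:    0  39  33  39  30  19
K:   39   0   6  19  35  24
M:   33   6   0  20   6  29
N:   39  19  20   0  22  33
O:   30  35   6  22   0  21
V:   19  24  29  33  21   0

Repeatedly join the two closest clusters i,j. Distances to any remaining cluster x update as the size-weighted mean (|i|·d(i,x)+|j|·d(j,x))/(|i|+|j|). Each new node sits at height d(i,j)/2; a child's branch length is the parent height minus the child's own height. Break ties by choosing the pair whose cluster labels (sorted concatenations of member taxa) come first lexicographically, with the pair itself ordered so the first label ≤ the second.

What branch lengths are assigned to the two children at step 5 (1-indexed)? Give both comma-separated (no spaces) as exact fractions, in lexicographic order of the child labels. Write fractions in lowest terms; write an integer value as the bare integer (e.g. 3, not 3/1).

iteration 1: select K,M (d=6); attach at lengths (3, 3); label the merged cluster KM
  updated: d(E,KM)=36, d(KM,N)=39/2, d(KM,O)=41/2, d(KM,V)=53/2
iteration 2: select E,V (d=19); attach at lengths (19/2, 19/2); label the merged cluster EV
  updated: d(EV,KM)=125/4, d(EV,N)=36, d(EV,O)=51/2
iteration 3: select KM,N (d=39/2); attach at lengths (27/4, 39/4); label the merged cluster KMN
  updated: d(EV,KMN)=197/6, d(KMN,O)=21
iteration 4: select KMN,O (d=21); attach at lengths (3/4, 21/2); label the merged cluster KMNO
  updated: d(EV,KMNO)=31
iteration 5: select EV,KMNO (d=31); attach at lengths (6, 5); label the merged cluster EKMNOV
final tree: ((E:19/2,V:19/2):6,(((K:3,M:3):27/4,N:39/4):3/4,O:21/2):5)
total length: 255/4

6,5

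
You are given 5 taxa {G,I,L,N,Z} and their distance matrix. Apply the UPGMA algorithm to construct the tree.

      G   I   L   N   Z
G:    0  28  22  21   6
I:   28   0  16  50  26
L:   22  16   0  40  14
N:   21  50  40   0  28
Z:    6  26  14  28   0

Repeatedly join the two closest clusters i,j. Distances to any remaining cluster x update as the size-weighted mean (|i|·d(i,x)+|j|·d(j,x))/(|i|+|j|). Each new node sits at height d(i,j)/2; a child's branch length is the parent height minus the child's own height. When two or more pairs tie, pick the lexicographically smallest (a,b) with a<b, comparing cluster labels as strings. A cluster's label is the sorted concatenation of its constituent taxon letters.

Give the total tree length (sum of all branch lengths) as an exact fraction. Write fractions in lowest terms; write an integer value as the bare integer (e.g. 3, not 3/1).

step 1: merge (G,Z) at d=6; branch lengths G→3, Z→3; new cluster GZ
  updated: d(GZ,I)=27, d(GZ,L)=18, d(GZ,N)=49/2
step 2: merge (I,L) at d=16; branch lengths I→8, L→8; new cluster IL
  updated: d(GZ,IL)=45/2, d(IL,N)=45
step 3: merge (GZ,IL) at d=45/2; branch lengths GZ→33/4, IL→13/4; new cluster GILZ
  updated: d(GILZ,N)=139/4
step 4: merge (GILZ,N) at d=139/4; branch lengths GILZ→49/8, N→139/8; new cluster GILNZ
final tree: (((G:3,Z:3):33/4,(I:8,L:8):13/4):49/8,N:139/8)
total length: 57

57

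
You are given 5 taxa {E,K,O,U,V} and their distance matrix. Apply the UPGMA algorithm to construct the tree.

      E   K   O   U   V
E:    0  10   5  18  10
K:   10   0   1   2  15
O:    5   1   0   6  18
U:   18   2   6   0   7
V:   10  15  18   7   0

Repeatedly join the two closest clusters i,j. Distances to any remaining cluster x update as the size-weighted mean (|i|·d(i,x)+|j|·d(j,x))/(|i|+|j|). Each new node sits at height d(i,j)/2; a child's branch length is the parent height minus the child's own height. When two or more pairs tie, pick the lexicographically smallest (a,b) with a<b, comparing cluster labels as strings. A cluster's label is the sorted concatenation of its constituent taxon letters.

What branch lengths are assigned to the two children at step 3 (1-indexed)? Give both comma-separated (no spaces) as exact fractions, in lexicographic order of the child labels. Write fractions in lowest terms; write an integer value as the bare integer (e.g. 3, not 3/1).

5,5

iteration 1: select K,O (d=1); attach at lengths (1/2, 1/2); label the merged cluster KO
  updated: d(E,KO)=15/2, d(KO,U)=4, d(KO,V)=33/2
iteration 2: select KO,U (d=4); attach at lengths (3/2, 2); label the merged cluster KOU
  updated: d(E,KOU)=11, d(KOU,V)=40/3
iteration 3: select E,V (d=10); attach at lengths (5, 5); label the merged cluster EV
  updated: d(EV,KOU)=73/6
iteration 4: select EV,KOU (d=73/6); attach at lengths (13/12, 49/12); label the merged cluster EKOUV
final tree: ((E:5,V:5):13/12,((K:1/2,O:1/2):3/2,U:2):49/12)
total length: 59/3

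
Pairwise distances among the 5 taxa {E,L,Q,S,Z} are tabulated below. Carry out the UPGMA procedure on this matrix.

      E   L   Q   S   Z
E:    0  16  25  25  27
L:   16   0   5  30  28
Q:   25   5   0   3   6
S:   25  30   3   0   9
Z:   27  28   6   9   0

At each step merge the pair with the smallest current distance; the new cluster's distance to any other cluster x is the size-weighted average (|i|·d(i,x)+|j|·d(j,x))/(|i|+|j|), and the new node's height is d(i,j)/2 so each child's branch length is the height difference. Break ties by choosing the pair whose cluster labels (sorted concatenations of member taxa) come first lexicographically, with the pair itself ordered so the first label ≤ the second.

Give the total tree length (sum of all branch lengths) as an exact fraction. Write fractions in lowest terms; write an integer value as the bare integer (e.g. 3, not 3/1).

439/12

1. join Q+S (d=3) ⇒ QS; edges |Q|=3/2, |S|=3/2
  updated: d(E,QS)=25, d(L,QS)=35/2, d(QS,Z)=15/2
2. join QS+Z (d=15/2) ⇒ QSZ; edges |QS|=9/4, |Z|=15/4
  updated: d(E,QSZ)=77/3, d(L,QSZ)=21
3. join E+L (d=16) ⇒ EL; edges |E|=8, |L|=8
  updated: d(EL,QSZ)=70/3
4. join EL+QSZ (d=70/3) ⇒ ELQSZ; edges |EL|=11/3, |QSZ|=95/12
final tree: ((E:8,L:8):11/3,((Q:3/2,S:3/2):9/4,Z:15/4):95/12)
total length: 439/12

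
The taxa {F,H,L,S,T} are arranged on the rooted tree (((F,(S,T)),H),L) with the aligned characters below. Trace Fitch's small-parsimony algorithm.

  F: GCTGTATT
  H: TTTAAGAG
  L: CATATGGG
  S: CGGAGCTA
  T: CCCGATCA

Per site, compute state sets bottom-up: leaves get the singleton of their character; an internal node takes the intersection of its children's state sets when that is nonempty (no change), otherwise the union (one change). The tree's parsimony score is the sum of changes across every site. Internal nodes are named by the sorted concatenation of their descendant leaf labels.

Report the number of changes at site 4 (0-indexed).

[col 0] ST: children S:{C}, T:{C} ∩→ {C}; cost 0
[col 0] FST: children F:{G}, ST:{C} ∪→ {C,G}; cost 1
[col 0] FHST: children FST:{C,G}, H:{T} ∪→ {C,G,T}; cost 1
[col 0] FHLST: children FHST:{C,G,T}, L:{C} ∩→ {C}; cost 0
[col 1] ST: children S:{G}, T:{C} ∪→ {C,G}; cost 1
[col 1] FST: children F:{C}, ST:{C,G} ∩→ {C}; cost 0
[col 1] FHST: children FST:{C}, H:{T} ∪→ {C,T}; cost 1
[col 1] FHLST: children FHST:{C,T}, L:{A} ∪→ {A,C,T}; cost 1
[col 2] ST: children S:{G}, T:{C} ∪→ {C,G}; cost 1
[col 2] FST: children F:{T}, ST:{C,G} ∪→ {C,G,T}; cost 1
[col 2] FHST: children FST:{C,G,T}, H:{T} ∩→ {T}; cost 0
[col 2] FHLST: children FHST:{T}, L:{T} ∩→ {T}; cost 0
[col 3] ST: children S:{A}, T:{G} ∪→ {A,G}; cost 1
[col 3] FST: children F:{G}, ST:{A,G} ∩→ {G}; cost 0
[col 3] FHST: children FST:{G}, H:{A} ∪→ {A,G}; cost 1
[col 3] FHLST: children FHST:{A,G}, L:{A} ∩→ {A}; cost 0
[col 4] ST: children S:{G}, T:{A} ∪→ {A,G}; cost 1
[col 4] FST: children F:{T}, ST:{A,G} ∪→ {A,G,T}; cost 1
[col 4] FHST: children FST:{A,G,T}, H:{A} ∩→ {A}; cost 0
[col 4] FHLST: children FHST:{A}, L:{T} ∪→ {A,T}; cost 1
[col 5] ST: children S:{C}, T:{T} ∪→ {C,T}; cost 1
[col 5] FST: children F:{A}, ST:{C,T} ∪→ {A,C,T}; cost 1
[col 5] FHST: children FST:{A,C,T}, H:{G} ∪→ {A,C,G,T}; cost 1
[col 5] FHLST: children FHST:{A,C,G,T}, L:{G} ∩→ {G}; cost 0
[col 6] ST: children S:{T}, T:{C} ∪→ {C,T}; cost 1
[col 6] FST: children F:{T}, ST:{C,T} ∩→ {T}; cost 0
[col 6] FHST: children FST:{T}, H:{A} ∪→ {A,T}; cost 1
[col 6] FHLST: children FHST:{A,T}, L:{G} ∪→ {A,G,T}; cost 1
[col 7] ST: children S:{A}, T:{A} ∩→ {A}; cost 0
[col 7] FST: children F:{T}, ST:{A} ∪→ {A,T}; cost 1
[col 7] FHST: children FST:{A,T}, H:{G} ∪→ {A,G,T}; cost 1
[col 7] FHLST: children FHST:{A,G,T}, L:{G} ∩→ {G}; cost 0
per-site changes: [2, 3, 2, 2, 3, 3, 3, 2]; total = 20

3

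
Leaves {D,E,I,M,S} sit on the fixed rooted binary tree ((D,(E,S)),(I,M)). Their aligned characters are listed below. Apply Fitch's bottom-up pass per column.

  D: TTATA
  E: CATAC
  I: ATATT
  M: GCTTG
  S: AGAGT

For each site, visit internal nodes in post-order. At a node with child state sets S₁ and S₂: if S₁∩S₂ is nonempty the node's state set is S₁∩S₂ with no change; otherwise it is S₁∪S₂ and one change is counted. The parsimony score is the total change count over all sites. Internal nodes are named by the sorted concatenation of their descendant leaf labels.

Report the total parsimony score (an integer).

13

[col 0] ES: children E:{C}, S:{A} ∪→ {A,C}; cost 1
[col 0] DES: children D:{T}, ES:{A,C} ∪→ {A,C,T}; cost 1
[col 0] IM: children I:{A}, M:{G} ∪→ {A,G}; cost 1
[col 0] DEIMS: children DES:{A,C,T}, IM:{A,G} ∩→ {A}; cost 0
[col 1] ES: children E:{A}, S:{G} ∪→ {A,G}; cost 1
[col 1] DES: children D:{T}, ES:{A,G} ∪→ {A,G,T}; cost 1
[col 1] IM: children I:{T}, M:{C} ∪→ {C,T}; cost 1
[col 1] DEIMS: children DES:{A,G,T}, IM:{C,T} ∩→ {T}; cost 0
[col 2] ES: children E:{T}, S:{A} ∪→ {A,T}; cost 1
[col 2] DES: children D:{A}, ES:{A,T} ∩→ {A}; cost 0
[col 2] IM: children I:{A}, M:{T} ∪→ {A,T}; cost 1
[col 2] DEIMS: children DES:{A}, IM:{A,T} ∩→ {A}; cost 0
[col 3] ES: children E:{A}, S:{G} ∪→ {A,G}; cost 1
[col 3] DES: children D:{T}, ES:{A,G} ∪→ {A,G,T}; cost 1
[col 3] IM: children I:{T}, M:{T} ∩→ {T}; cost 0
[col 3] DEIMS: children DES:{A,G,T}, IM:{T} ∩→ {T}; cost 0
[col 4] ES: children E:{C}, S:{T} ∪→ {C,T}; cost 1
[col 4] DES: children D:{A}, ES:{C,T} ∪→ {A,C,T}; cost 1
[col 4] IM: children I:{T}, M:{G} ∪→ {G,T}; cost 1
[col 4] DEIMS: children DES:{A,C,T}, IM:{G,T} ∩→ {T}; cost 0
per-site changes: [3, 3, 2, 2, 3]; total = 13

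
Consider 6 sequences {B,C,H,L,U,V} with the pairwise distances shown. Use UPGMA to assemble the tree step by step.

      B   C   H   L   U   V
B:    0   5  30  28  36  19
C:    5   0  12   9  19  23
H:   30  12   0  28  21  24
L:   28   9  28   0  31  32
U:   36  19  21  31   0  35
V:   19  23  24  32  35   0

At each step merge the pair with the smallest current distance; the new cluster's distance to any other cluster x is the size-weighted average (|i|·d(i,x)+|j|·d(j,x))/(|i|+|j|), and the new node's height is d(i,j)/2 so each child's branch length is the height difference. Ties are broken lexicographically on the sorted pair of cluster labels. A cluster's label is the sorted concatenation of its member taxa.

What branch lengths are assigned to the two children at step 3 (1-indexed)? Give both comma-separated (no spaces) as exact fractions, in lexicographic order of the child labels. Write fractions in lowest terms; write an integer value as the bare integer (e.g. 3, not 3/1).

iteration 1: select B,C (d=5); attach at lengths (5/2, 5/2); label the merged cluster BC
  updated: d(BC,H)=21, d(BC,L)=37/2, d(BC,U)=55/2, d(BC,V)=21
iteration 2: select BC,L (d=37/2); attach at lengths (27/4, 37/4); label the merged cluster BCL
  updated: d(BCL,H)=70/3, d(BCL,U)=86/3, d(BCL,V)=74/3
iteration 3: select H,U (d=21); attach at lengths (21/2, 21/2); label the merged cluster HU
  updated: d(BCL,HU)=26, d(HU,V)=59/2
iteration 4: select BCL,V (d=74/3); attach at lengths (37/12, 37/3); label the merged cluster BCLV
  updated: d(BCLV,HU)=215/8
iteration 5: select BCLV,HU (d=215/8); attach at lengths (53/48, 47/16); label the merged cluster BCHLUV
final tree: ((((B:5/2,C:5/2):27/4,L:37/4):37/12,V:37/3):53/48,(H:21/2,U:21/2):47/16)
total length: 1475/24

21/2,21/2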